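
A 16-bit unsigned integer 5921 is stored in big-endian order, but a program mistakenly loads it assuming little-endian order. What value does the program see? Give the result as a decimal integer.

8471

5921 in 16-bit hexadecimal is 0x1721.
Stored big-endian, the bytes at ascending addresses are 17 21.
Read back as little-endian, the first byte is least significant, giving 0x2117.
0x2117 = 8471.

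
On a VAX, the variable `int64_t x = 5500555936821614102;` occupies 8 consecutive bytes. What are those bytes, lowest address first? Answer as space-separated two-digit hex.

16 16 6B 39 7B E6 55 4C

5500555936821614102 in hexadecimal, padded to 64 bits, is 0x4C55E67B396B1616.
Split into bytes (most-significant first): 4C 55 E6 7B 39 6B 16 16.
In little-endian order the low byte comes first in memory.
So at ascending addresses the bytes are 16 16 6B 39 7B E6 55 4C.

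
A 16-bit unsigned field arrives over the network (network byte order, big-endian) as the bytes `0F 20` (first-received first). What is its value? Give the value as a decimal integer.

3872

In big-endian order the high byte comes first in memory.
The bytes are already most-significant first: 0x0F20.
0x0F20 = 3872.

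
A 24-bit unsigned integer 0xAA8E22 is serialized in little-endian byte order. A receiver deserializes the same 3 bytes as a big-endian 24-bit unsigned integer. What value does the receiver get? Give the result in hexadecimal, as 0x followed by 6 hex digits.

0x228EAA

Stored little-endian, the bytes at ascending addresses are 22 8E AA.
Read back as big-endian, the last byte is least significant, giving 0x228EAA.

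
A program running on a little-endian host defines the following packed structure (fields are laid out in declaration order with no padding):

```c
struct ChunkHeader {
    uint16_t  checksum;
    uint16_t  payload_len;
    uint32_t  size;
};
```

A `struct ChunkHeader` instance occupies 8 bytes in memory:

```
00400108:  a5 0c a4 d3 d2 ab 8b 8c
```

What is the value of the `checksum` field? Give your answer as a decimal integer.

`checksum` is the first field, at byte offset 0, occupying 2 bytes.
Bytes at offsets 0..1: A5 0C.
Little-endian stores the least-significant byte at the lowest address.
Reassemble most-significant byte first: 0C A5 → 0x0CA5.
0x0CA5 = 3237.

3237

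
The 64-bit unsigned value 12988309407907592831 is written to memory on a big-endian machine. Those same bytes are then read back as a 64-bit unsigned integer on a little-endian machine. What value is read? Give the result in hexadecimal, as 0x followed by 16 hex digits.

12988309407907592831 in 64-bit hexadecimal is 0xB43FBE976B323A7F.
Stored big-endian, the bytes at ascending addresses are B4 3F BE 97 6B 32 3A 7F.
Read back as little-endian, the first byte is least significant, giving 0x7F3A326B97BE3FB4.

0x7F3A326B97BE3FB4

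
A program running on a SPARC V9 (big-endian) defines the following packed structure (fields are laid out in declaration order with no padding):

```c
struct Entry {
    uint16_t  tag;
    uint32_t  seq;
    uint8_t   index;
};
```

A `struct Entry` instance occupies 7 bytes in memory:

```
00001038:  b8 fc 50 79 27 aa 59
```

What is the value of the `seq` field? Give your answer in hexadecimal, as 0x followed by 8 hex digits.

`seq` follows `tag` (2 bytes), so it starts at byte offset 2 and occupies 4 bytes.
Bytes at offsets 2..5: 50 79 27 AA.
Big-endian: lowest address holds the most-significant byte.
The bytes are already most-significant first: 0x507927AA.

0x507927AA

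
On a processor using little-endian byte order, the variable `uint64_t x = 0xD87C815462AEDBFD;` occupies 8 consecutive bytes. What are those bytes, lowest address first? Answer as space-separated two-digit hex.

FD DB AE 62 54 81 7C D8

Split into bytes (most-significant first): D8 7C 81 54 62 AE DB FD.
Little-endian stores the least-significant byte at the lowest address.
So at ascending addresses the bytes are FD DB AE 62 54 81 7C D8.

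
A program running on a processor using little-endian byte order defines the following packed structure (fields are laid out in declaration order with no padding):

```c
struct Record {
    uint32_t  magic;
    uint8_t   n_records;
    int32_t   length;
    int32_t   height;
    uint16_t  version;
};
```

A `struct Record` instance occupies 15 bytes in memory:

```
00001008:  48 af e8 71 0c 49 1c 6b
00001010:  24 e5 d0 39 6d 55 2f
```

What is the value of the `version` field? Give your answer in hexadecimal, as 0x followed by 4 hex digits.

`version` follows `magic` (4 B), `n_records` (1 B), `length` (4 B), `height` (4 B), so it starts at offset 4 + 1 + 4 + 4 = 13 and occupies 2 bytes.
Bytes at offsets 13..14: 55 2F.
Little-endian: lowest address holds the least-significant byte.
Reassemble most-significant byte first: 2F 55 → 0x2F55.

0x2F55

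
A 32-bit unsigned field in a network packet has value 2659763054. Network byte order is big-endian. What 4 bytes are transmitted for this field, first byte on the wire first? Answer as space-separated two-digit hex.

2659763054 in hexadecimal, padded to 32 bits, is 0x9E88C36E.
Split into bytes (most-significant first): 9E 88 C3 6E.
In big-endian order the high byte comes first in memory.
So the memory order matches the most-significant-first order: 9E 88 C3 6E.

9E 88 C3 6E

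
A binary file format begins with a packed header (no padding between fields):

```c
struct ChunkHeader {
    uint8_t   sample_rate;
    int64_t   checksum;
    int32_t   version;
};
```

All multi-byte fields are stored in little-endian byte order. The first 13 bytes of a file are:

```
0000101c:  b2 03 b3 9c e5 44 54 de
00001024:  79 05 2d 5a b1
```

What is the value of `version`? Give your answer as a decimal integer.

`version` follows `sample_rate` (1 B), `checksum` (8 B), so it starts at offset 1 + 8 = 9 and occupies 4 bytes.
Bytes at offsets 9..12: 05 2D 5A B1.
Little-endian: lowest address holds the least-significant byte.
Reassemble most-significant byte first: B1 5A 2D 05 → 0xB15A2D05.
Top bit is set, so as a signed 32-bit value this is 0xB15A2D05 − 2^32 = -1319490299.

-1319490299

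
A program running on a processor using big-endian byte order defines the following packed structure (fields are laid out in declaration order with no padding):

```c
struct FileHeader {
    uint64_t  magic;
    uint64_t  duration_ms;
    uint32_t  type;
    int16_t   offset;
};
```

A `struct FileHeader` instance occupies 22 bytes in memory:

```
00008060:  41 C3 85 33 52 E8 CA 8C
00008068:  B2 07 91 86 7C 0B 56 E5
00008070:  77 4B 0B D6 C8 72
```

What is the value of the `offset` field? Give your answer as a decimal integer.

-14222

`offset` follows `magic` (8 B), `duration_ms` (8 B), `type` (4 B), so it starts at offset 8 + 8 + 4 = 20 and occupies 2 bytes.
Bytes at offsets 20..21: C8 72.
Big-endian stores the most-significant byte at the lowest address.
The bytes are already most-significant first: 0xC872.
Top bit is set, so as a signed 16-bit value this is 0xC872 − 2^16 = -14222.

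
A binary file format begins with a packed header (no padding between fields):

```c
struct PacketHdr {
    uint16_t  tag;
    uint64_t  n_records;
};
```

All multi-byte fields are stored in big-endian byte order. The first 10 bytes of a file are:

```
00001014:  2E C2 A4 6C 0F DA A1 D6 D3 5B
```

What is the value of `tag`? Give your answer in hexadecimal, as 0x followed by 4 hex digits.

`tag` is the first field, at byte offset 0, occupying 2 bytes.
Bytes at offsets 0..1: 2E C2.
Big-endian: lowest address holds the most-significant byte.
The bytes are already most-significant first: 0x2EC2.

0x2EC2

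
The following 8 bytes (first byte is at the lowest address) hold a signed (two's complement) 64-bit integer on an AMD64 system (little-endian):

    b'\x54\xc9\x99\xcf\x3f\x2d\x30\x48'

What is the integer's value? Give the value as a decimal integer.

Little-endian stores the least-significant byte at the lowest address.
Reassemble most-significant byte first: 48 30 2D 3F CF 99 C9 54 → 0x48302D3FCF99C954.
0x48302D3FCF99C954 = 5201707321702074708.

5201707321702074708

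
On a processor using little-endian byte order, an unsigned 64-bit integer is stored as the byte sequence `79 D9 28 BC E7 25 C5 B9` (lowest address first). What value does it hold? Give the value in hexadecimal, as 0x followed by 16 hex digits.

0xB9C525E7BC28D979

Little-endian stores the least-significant byte at the lowest address.
Reassemble most-significant byte first: B9 C5 25 E7 BC 28 D9 79 → 0xB9C525E7BC28D979.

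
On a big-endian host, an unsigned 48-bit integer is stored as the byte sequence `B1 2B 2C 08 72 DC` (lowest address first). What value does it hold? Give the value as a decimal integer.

In big-endian order the high byte comes first in memory.
The bytes are already most-significant first: 0xB12B2C0872DC.
0xB12B2C0872DC = 194798980461276.

194798980461276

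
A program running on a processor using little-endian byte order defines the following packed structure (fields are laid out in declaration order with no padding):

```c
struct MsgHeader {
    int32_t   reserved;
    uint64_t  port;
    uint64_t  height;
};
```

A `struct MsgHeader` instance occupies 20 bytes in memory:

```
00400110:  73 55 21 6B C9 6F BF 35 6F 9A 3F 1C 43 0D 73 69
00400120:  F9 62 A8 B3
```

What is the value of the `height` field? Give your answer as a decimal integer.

12945705952232017219

`height` follows `reserved` (4 B), `port` (8 B), so it starts at offset 4 + 8 = 12 and occupies 8 bytes.
Bytes at offsets 12..19: 43 0D 73 69 F9 62 A8 B3.
Little-endian stores the least-significant byte at the lowest address.
Reassemble most-significant byte first: B3 A8 62 F9 69 73 0D 43 → 0xB3A862F969730D43.
0xB3A862F969730D43 = 12945705952232017219.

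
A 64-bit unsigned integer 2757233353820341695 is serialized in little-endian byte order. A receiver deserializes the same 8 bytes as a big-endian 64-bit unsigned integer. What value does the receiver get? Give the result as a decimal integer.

13764498516320273190

2757233353820341695 in 64-bit hexadecimal is 0x2643A920795205BF.
Stored little-endian, the bytes at ascending addresses are BF 05 52 79 20 A9 43 26.
Read back as big-endian, the last byte is least significant, giving 0xBF05527920A94326.
0xBF05527920A94326 = 13764498516320273190.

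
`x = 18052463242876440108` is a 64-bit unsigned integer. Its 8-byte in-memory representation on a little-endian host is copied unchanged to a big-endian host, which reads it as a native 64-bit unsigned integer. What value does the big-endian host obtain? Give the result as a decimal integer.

3192614945384269818

18052463242876440108 in 64-bit hexadecimal is 0xFA873BAC60724E2C.
Stored little-endian, the bytes at ascending addresses are 2C 4E 72 60 AC 3B 87 FA.
Read back as big-endian, the last byte is least significant, giving 0x2C4E7260AC3B87FA.
0x2C4E7260AC3B87FA = 3192614945384269818.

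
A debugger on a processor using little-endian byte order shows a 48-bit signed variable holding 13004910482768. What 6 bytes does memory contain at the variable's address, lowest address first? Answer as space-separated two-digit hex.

13004910482768 in hexadecimal, padded to 48 bits, is 0x0BD3F111D550.
Split into bytes (most-significant first): 0B D3 F1 11 D5 50.
Little-endian stores the least-significant byte at the lowest address.
So at ascending addresses the bytes are 50 D5 11 F1 D3 0B.

50 D5 11 F1 D3 0B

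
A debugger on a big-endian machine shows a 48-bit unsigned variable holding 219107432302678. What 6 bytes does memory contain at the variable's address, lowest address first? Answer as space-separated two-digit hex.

C7 46 EC AB 88 56

219107432302678 in hexadecimal, padded to 48 bits, is 0xC746ECAB8856.
Split into bytes (most-significant first): C7 46 EC AB 88 56.
Big-endian: lowest address holds the most-significant byte.
So the memory order matches the most-significant-first order: C7 46 EC AB 88 56.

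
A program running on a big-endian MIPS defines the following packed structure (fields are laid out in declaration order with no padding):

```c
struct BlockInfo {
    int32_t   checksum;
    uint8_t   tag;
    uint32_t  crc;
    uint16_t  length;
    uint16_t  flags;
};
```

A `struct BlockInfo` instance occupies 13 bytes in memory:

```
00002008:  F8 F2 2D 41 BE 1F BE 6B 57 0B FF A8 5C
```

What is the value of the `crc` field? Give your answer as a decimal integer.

`crc` follows `checksum` (4 B), `tag` (1 B), so it starts at offset 4 + 1 = 5 and occupies 4 bytes.
Bytes at offsets 5..8: 1F BE 6B 57.
Big-endian stores the most-significant byte at the lowest address.
The bytes are already most-significant first: 0x1FBE6B57.
0x1FBE6B57 = 532573015.

532573015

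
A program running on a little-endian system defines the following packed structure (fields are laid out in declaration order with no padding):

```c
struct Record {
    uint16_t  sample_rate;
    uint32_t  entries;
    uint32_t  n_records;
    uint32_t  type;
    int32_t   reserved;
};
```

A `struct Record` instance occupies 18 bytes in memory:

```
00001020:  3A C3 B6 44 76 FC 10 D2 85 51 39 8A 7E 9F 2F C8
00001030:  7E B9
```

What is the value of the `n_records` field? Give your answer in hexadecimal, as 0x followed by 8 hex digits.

0x5185D210

`n_records` follows `sample_rate` (2 B), `entries` (4 B), so it starts at offset 2 + 4 = 6 and occupies 4 bytes.
Bytes at offsets 6..9: 10 D2 85 51.
Little-endian stores the least-significant byte at the lowest address.
Reassemble most-significant byte first: 51 85 D2 10 → 0x5185D210.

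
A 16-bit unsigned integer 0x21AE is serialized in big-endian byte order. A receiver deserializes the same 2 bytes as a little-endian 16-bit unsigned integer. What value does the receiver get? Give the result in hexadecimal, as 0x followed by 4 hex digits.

0xAE21

Stored big-endian, the bytes at ascending addresses are 21 AE.
Read back as little-endian, the first byte is least significant, giving 0xAE21.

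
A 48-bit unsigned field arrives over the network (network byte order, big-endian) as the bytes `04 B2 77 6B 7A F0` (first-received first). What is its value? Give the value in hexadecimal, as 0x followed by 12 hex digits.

In big-endian order the high byte comes first in memory.
The bytes are already most-significant first: 0x04B2776B7AF0.

0x04B2776B7AF0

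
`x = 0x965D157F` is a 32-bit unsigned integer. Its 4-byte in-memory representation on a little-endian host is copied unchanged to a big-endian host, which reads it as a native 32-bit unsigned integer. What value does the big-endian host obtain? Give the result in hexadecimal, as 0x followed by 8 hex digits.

Stored little-endian, the bytes at ascending addresses are 7F 15 5D 96.
Read back as big-endian, the last byte is least significant, giving 0x7F155D96.

0x7F155D96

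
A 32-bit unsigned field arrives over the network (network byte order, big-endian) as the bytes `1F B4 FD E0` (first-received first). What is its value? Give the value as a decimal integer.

531955168

Big-endian: lowest address holds the most-significant byte.
The bytes are already most-significant first: 0x1FB4FDE0.
0x1FB4FDE0 = 531955168.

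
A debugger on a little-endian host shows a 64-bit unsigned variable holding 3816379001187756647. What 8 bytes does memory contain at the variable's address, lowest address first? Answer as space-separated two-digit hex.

67 6A 0E 46 7B 80 F6 34

3816379001187756647 in hexadecimal, padded to 64 bits, is 0x34F6807B460E6A67.
Split into bytes (most-significant first): 34 F6 80 7B 46 0E 6A 67.
Little-endian stores the least-significant byte at the lowest address.
So at ascending addresses the bytes are 67 6A 0E 46 7B 80 F6 34.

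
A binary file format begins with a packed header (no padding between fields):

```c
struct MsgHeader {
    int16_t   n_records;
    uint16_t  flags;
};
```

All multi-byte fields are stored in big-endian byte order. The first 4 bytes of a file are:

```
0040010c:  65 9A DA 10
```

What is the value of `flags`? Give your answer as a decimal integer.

`flags` follows `n_records` (2 bytes), so it starts at byte offset 2 and occupies 2 bytes.
Bytes at offsets 2..3: DA 10.
In big-endian order the high byte comes first in memory.
The bytes are already most-significant first: 0xDA10.
0xDA10 = 55824.

55824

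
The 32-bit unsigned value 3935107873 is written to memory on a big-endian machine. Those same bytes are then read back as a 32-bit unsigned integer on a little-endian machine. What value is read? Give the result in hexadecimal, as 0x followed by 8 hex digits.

3935107873 in 32-bit hexadecimal is 0xEA8CFB21.
Stored big-endian, the bytes at ascending addresses are EA 8C FB 21.
Read back as little-endian, the first byte is least significant, giving 0x21FB8CEA.

0x21FB8CEA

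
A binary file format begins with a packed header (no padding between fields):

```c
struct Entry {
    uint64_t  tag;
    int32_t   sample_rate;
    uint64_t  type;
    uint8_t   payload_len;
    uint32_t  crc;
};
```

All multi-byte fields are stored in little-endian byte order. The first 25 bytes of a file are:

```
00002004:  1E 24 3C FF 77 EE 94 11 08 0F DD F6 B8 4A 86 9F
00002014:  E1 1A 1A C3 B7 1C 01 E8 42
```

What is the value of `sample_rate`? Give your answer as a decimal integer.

-153284856

`sample_rate` follows `tag` (8 bytes), so it starts at byte offset 8 and occupies 4 bytes.
Bytes at offsets 8..11: 08 0F DD F6.
Little-endian: lowest address holds the least-significant byte.
Reassemble most-significant byte first: F6 DD 0F 08 → 0xF6DD0F08.
Top bit is set, so as a signed 32-bit value this is 0xF6DD0F08 − 2^32 = -153284856.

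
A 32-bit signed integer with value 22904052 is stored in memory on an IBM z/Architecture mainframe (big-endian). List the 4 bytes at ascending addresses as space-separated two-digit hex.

22904052 in hexadecimal, padded to 32 bits, is 0x015D7CF4.
Split into bytes (most-significant first): 01 5D 7C F4.
In big-endian order the high byte comes first in memory.
So the memory order matches the most-significant-first order: 01 5D 7C F4.

01 5D 7C F4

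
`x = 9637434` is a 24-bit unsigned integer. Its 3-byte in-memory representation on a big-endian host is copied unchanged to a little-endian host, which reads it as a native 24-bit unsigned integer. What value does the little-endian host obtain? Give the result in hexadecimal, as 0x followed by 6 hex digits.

0x3A0E93

9637434 in 24-bit hexadecimal is 0x930E3A.
Stored big-endian, the bytes at ascending addresses are 93 0E 3A.
Read back as little-endian, the first byte is least significant, giving 0x3A0E93.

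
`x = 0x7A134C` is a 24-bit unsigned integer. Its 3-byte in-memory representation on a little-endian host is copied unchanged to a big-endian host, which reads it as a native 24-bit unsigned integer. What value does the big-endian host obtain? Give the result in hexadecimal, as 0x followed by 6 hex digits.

0x4C137A

Stored little-endian, the bytes at ascending addresses are 4C 13 7A.
Read back as big-endian, the last byte is least significant, giving 0x4C137A.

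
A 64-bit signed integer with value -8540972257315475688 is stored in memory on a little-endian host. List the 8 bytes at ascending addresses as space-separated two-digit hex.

Two's complement of -8540972257315475688 in 64 bits: 8540972257315475688 = 0x7687A10419C150E8; invert → 0x89785EFBE63EAF17; add 1 → 0x89785EFBE63EAF18.
Split into bytes (most-significant first): 89 78 5E FB E6 3E AF 18.
In little-endian order the low byte comes first in memory.
So at ascending addresses the bytes are 18 AF 3E E6 FB 5E 78 89.

18 AF 3E E6 FB 5E 78 89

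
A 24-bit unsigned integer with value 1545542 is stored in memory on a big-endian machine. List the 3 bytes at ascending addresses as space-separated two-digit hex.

17 95 46

1545542 in hexadecimal, padded to 24 bits, is 0x179546.
Split into bytes (most-significant first): 17 95 46.
Big-endian stores the most-significant byte at the lowest address.
So the memory order matches the most-significant-first order: 17 95 46.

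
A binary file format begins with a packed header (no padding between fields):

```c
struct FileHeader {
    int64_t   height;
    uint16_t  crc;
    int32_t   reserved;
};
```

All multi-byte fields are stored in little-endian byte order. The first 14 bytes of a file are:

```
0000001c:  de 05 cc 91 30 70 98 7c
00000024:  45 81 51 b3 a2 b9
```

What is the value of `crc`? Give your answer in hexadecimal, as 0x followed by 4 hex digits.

0x8145

`crc` follows `height` (8 bytes), so it starts at byte offset 8 and occupies 2 bytes.
Bytes at offsets 8..9: 45 81.
In little-endian order the low byte comes first in memory.
Reassemble most-significant byte first: 81 45 → 0x8145.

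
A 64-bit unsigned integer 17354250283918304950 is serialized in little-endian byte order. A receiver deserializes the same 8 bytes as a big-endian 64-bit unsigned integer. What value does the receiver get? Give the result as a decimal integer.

17354250283918304950 in 64-bit hexadecimal is 0xF0D6AEAFBC2C26B6.
Stored little-endian, the bytes at ascending addresses are B6 26 2C BC AF AE D6 F0.
Read back as big-endian, the last byte is least significant, giving 0xB6262CBCAFAED6F0.
0xB6262CBCAFAED6F0 = 13125227352930834160.

13125227352930834160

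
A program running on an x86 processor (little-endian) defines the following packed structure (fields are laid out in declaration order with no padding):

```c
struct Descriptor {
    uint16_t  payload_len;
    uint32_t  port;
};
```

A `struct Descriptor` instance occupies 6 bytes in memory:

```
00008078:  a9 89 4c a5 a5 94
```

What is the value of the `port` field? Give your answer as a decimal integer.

2493883724

`port` follows `payload_len` (2 bytes), so it starts at byte offset 2 and occupies 4 bytes.
Bytes at offsets 2..5: 4C A5 A5 94.
Little-endian stores the least-significant byte at the lowest address.
Reassemble most-significant byte first: 94 A5 A5 4C → 0x94A5A54C.
0x94A5A54C = 2493883724.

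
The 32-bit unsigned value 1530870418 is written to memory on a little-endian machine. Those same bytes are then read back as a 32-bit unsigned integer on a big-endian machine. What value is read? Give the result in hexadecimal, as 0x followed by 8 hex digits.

1530870418 in 32-bit hexadecimal is 0x5B3F3A92.
Stored little-endian, the bytes at ascending addresses are 92 3A 3F 5B.
Read back as big-endian, the last byte is least significant, giving 0x923A3F5B.

0x923A3F5B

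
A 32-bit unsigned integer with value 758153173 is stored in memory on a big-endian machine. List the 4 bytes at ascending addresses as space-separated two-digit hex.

758153173 in hexadecimal, padded to 32 bits, is 0x2D307FD5.
Split into bytes (most-significant first): 2D 30 7F D5.
Big-endian stores the most-significant byte at the lowest address.
So the memory order matches the most-significant-first order: 2D 30 7F D5.

2D 30 7F D5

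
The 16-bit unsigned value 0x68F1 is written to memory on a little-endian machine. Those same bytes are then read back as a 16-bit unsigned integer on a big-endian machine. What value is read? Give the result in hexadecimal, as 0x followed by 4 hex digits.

0xF168

Stored little-endian, the bytes at ascending addresses are F1 68.
Read back as big-endian, the last byte is least significant, giving 0xF168.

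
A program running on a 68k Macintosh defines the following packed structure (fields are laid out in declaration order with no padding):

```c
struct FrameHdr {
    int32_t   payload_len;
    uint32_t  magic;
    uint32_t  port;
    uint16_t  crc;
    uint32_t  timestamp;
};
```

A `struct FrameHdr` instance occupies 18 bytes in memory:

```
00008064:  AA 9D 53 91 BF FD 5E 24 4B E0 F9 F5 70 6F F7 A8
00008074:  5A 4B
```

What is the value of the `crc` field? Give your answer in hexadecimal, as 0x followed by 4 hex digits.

0x706F

`crc` follows `payload_len` (4 B), `magic` (4 B), `port` (4 B), so it starts at offset 4 + 4 + 4 = 12 and occupies 2 bytes.
Bytes at offsets 12..13: 70 6F.
In big-endian order the high byte comes first in memory.
The bytes are already most-significant first: 0x706F.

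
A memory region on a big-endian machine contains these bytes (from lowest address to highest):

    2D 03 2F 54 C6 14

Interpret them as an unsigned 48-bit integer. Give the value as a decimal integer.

Big-endian stores the most-significant byte at the lowest address.
The bytes are already most-significant first: 0x2D032F54C614.
0x2D032F54C614 = 49491702236692.

49491702236692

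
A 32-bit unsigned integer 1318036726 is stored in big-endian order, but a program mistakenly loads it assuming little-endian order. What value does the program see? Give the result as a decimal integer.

1318036726 in 32-bit hexadecimal is 0x4E8FA4F6.
Stored big-endian, the bytes at ascending addresses are 4E 8F A4 F6.
Read back as little-endian, the first byte is least significant, giving 0xF6A48F4E.
0xF6A48F4E = 4137979726.

4137979726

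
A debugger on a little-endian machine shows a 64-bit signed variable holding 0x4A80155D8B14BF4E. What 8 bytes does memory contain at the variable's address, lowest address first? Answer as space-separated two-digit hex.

4E BF 14 8B 5D 15 80 4A

Split into bytes (most-significant first): 4A 80 15 5D 8B 14 BF 4E.
Little-endian: lowest address holds the least-significant byte.
So at ascending addresses the bytes are 4E BF 14 8B 5D 15 80 4A.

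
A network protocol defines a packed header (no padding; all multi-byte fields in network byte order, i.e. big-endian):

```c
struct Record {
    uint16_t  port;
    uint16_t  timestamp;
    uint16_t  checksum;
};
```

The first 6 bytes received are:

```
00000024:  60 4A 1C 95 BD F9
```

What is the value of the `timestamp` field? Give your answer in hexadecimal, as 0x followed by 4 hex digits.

0x1C95

`timestamp` follows `port` (2 bytes), so it starts at byte offset 2 and occupies 2 bytes.
Bytes at offsets 2..3: 1C 95.
In big-endian order the high byte comes first in memory.
The bytes are already most-significant first: 0x1C95.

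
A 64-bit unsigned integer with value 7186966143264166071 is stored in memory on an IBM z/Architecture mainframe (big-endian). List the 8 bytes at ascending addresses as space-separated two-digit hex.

7186966143264166071 in hexadecimal, padded to 64 bits, is 0x63BD3BA10E0510B7.
Split into bytes (most-significant first): 63 BD 3B A1 0E 05 10 B7.
Big-endian stores the most-significant byte at the lowest address.
So the memory order matches the most-significant-first order: 63 BD 3B A1 0E 05 10 B7.

63 BD 3B A1 0E 05 10 B7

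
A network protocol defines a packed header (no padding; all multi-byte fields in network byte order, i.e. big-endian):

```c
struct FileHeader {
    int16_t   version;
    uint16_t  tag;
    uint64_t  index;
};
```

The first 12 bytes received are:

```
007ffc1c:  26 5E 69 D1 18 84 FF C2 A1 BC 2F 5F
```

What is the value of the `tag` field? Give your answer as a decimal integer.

27089

`tag` follows `version` (2 bytes), so it starts at byte offset 2 and occupies 2 bytes.
Bytes at offsets 2..3: 69 D1.
Big-endian stores the most-significant byte at the lowest address.
The bytes are already most-significant first: 0x69D1.
0x69D1 = 27089.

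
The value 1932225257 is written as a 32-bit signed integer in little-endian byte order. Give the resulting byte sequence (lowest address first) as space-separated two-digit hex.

E9 6A 2B 73

1932225257 in hexadecimal, padded to 32 bits, is 0x732B6AE9.
Split into bytes (most-significant first): 73 2B 6A E9.
Little-endian: lowest address holds the least-significant byte.
So at ascending addresses the bytes are E9 6A 2B 73.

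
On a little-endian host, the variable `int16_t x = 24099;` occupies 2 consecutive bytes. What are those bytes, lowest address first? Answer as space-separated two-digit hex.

23 5E

24099 in hexadecimal, padded to 16 bits, is 0x5E23.
Split into bytes (most-significant first): 5E 23.
Little-endian stores the least-significant byte at the lowest address.
So at ascending addresses the bytes are 23 5E.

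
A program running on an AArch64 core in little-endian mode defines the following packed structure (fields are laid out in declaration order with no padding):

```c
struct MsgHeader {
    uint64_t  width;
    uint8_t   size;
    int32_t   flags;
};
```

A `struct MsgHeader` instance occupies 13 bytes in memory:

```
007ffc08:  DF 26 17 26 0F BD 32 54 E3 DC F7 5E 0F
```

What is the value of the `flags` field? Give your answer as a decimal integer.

257882076

`flags` follows `width` (8 B), `size` (1 B), so it starts at offset 8 + 1 = 9 and occupies 4 bytes.
Bytes at offsets 9..12: DC F7 5E 0F.
Little-endian stores the least-significant byte at the lowest address.
Reassemble most-significant byte first: 0F 5E F7 DC → 0x0F5EF7DC.
0x0F5EF7DC = 257882076.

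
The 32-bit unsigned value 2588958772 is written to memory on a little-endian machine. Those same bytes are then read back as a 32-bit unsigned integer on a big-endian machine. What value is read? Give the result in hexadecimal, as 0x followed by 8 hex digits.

2588958772 in 32-bit hexadecimal is 0x9A506034.
Stored little-endian, the bytes at ascending addresses are 34 60 50 9A.
Read back as big-endian, the last byte is least significant, giving 0x3460509A.

0x3460509A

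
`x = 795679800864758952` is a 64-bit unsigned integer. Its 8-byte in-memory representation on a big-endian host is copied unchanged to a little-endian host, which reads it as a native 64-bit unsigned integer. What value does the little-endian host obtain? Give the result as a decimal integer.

12131711329909213707

795679800864758952 in 64-bit hexadecimal is 0x0B0AD2902D7F5CA8.
Stored big-endian, the bytes at ascending addresses are 0B 0A D2 90 2D 7F 5C A8.
Read back as little-endian, the first byte is least significant, giving 0xA85C7F2D90D20A0B.
0xA85C7F2D90D20A0B = 12131711329909213707.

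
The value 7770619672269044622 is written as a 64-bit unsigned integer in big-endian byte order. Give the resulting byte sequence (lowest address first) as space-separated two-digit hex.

7770619672269044622 in hexadecimal, padded to 64 bits, is 0x6BD6C96BE2423B8E.
Split into bytes (most-significant first): 6B D6 C9 6B E2 42 3B 8E.
Big-endian stores the most-significant byte at the lowest address.
So the memory order matches the most-significant-first order: 6B D6 C9 6B E2 42 3B 8E.

6B D6 C9 6B E2 42 3B 8E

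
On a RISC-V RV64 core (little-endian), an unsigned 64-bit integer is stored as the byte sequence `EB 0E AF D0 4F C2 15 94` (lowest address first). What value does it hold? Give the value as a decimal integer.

Little-endian stores the least-significant byte at the lowest address.
Reassemble most-significant byte first: 94 15 C2 4F D0 AF 0E EB → 0x9415C24FD0AF0EEB.
0x9415C24FD0AF0EEB = 10670648540183596779.

10670648540183596779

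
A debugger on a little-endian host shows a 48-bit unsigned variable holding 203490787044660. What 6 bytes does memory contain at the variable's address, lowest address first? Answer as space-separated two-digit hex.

34 AD 13 E4 12 B9

203490787044660 in hexadecimal, padded to 48 bits, is 0xB912E413AD34.
Split into bytes (most-significant first): B9 12 E4 13 AD 34.
In little-endian order the low byte comes first in memory.
So at ascending addresses the bytes are 34 AD 13 E4 12 B9.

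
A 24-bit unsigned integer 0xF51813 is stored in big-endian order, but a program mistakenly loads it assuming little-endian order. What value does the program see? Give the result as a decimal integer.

1251573

Stored big-endian, the bytes at ascending addresses are F5 18 13.
Read back as little-endian, the first byte is least significant, giving 0x1318F5.
0x1318F5 = 1251573.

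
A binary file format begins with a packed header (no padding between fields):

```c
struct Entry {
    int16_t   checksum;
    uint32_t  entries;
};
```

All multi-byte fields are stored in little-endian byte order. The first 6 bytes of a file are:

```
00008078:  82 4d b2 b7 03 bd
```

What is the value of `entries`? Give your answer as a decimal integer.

3171137458

`entries` follows `checksum` (2 bytes), so it starts at byte offset 2 and occupies 4 bytes.
Bytes at offsets 2..5: B2 B7 03 BD.
Little-endian stores the least-significant byte at the lowest address.
Reassemble most-significant byte first: BD 03 B7 B2 → 0xBD03B7B2.
0xBD03B7B2 = 3171137458.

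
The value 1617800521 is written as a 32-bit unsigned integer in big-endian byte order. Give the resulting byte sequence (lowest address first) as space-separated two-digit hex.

60 6D AD 49

1617800521 in hexadecimal, padded to 32 bits, is 0x606DAD49.
Split into bytes (most-significant first): 60 6D AD 49.
Big-endian stores the most-significant byte at the lowest address.
So the memory order matches the most-significant-first order: 60 6D AD 49.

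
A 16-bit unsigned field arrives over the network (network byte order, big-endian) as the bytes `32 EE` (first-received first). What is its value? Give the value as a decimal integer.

Big-endian: lowest address holds the most-significant byte.
The bytes are already most-significant first: 0x32EE.
0x32EE = 13038.

13038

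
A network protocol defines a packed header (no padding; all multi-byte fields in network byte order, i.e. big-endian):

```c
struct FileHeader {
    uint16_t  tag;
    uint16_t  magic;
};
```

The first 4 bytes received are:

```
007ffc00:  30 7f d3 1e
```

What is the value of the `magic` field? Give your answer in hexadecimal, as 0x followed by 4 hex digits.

0xD31E

`magic` follows `tag` (2 bytes), so it starts at byte offset 2 and occupies 2 bytes.
Bytes at offsets 2..3: D3 1E.
Big-endian: lowest address holds the most-significant byte.
The bytes are already most-significant first: 0xD31E.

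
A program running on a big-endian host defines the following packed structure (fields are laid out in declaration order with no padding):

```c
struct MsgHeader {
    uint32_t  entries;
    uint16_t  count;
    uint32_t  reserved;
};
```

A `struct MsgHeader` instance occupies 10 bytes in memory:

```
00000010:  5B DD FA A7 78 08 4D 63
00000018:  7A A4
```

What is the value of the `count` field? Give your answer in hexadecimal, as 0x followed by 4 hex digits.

`count` follows `entries` (4 bytes), so it starts at byte offset 4 and occupies 2 bytes.
Bytes at offsets 4..5: 78 08.
Big-endian: lowest address holds the most-significant byte.
The bytes are already most-significant first: 0x7808.

0x7808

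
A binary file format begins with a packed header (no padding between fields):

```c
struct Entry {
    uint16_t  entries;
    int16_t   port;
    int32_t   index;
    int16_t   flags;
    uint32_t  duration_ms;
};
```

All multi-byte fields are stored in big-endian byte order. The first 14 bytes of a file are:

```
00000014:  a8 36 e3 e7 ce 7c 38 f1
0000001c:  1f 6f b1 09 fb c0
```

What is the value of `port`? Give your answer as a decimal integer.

-7193

`port` follows `entries` (2 bytes), so it starts at byte offset 2 and occupies 2 bytes.
Bytes at offsets 2..3: E3 E7.
Big-endian: lowest address holds the most-significant byte.
The bytes are already most-significant first: 0xE3E7.
Top bit is set, so as a signed 16-bit value this is 0xE3E7 − 2^16 = -7193.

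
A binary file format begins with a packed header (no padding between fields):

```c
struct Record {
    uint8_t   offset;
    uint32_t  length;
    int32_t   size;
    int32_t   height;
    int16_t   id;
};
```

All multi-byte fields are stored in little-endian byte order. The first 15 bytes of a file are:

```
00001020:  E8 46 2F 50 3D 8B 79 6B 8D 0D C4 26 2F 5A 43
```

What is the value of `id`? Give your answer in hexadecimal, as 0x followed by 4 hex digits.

`id` follows `offset` (1 B), `length` (4 B), `size` (4 B), `height` (4 B), so it starts at offset 1 + 4 + 4 + 4 = 13 and occupies 2 bytes.
Bytes at offsets 13..14: 5A 43.
Little-endian: lowest address holds the least-significant byte.
Reassemble most-significant byte first: 43 5A → 0x435A.

0x435A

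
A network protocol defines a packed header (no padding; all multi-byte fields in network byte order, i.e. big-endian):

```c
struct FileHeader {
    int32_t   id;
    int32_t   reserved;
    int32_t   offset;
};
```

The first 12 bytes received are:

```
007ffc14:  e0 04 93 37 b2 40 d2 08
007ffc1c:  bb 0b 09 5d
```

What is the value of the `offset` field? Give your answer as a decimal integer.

-1156904611

`offset` follows `id` (4 B), `reserved` (4 B), so it starts at offset 4 + 4 = 8 and occupies 4 bytes.
Bytes at offsets 8..11: BB 0B 09 5D.
In big-endian order the high byte comes first in memory.
The bytes are already most-significant first: 0xBB0B095D.
Top bit is set, so as a signed 32-bit value this is 0xBB0B095D − 2^32 = -1156904611.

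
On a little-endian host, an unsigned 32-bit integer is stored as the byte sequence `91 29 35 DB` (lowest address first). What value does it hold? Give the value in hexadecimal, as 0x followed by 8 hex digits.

0xDB352991

Little-endian: lowest address holds the least-significant byte.
Reassemble most-significant byte first: DB 35 29 91 → 0xDB352991.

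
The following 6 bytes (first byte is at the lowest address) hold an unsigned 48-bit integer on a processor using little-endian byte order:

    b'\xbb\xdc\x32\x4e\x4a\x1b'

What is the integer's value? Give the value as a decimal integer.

Little-endian: lowest address holds the least-significant byte.
Reassemble most-significant byte first: 1B 4A 4E 32 DC BB → 0x1B4A4E32DCBB.
0x1B4A4E32DCBB = 30005953486011.

30005953486011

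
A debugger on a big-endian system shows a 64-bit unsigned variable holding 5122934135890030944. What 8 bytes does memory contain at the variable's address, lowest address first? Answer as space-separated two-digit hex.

47 18 51 74 41 72 B1 60

5122934135890030944 in hexadecimal, padded to 64 bits, is 0x471851744172B160.
Split into bytes (most-significant first): 47 18 51 74 41 72 B1 60.
In big-endian order the high byte comes first in memory.
So the memory order matches the most-significant-first order: 47 18 51 74 41 72 B1 60.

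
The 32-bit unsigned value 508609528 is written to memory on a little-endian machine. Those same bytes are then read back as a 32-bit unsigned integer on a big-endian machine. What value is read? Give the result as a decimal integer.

508609528 in 32-bit hexadecimal is 0x1E50C3F8.
Stored little-endian, the bytes at ascending addresses are F8 C3 50 1E.
Read back as big-endian, the last byte is least significant, giving 0xF8C3501E.
0xF8C3501E = 4173549598.

4173549598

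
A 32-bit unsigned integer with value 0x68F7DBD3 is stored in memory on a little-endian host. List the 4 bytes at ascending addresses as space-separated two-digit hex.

D3 DB F7 68

Split into bytes (most-significant first): 68 F7 DB D3.
Little-endian: lowest address holds the least-significant byte.
So at ascending addresses the bytes are D3 DB F7 68.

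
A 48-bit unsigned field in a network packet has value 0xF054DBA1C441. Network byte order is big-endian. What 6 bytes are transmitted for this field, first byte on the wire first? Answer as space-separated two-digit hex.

Split into bytes (most-significant first): F0 54 DB A1 C4 41.
In big-endian order the high byte comes first in memory.
So the memory order matches the most-significant-first order: F0 54 DB A1 C4 41.

F0 54 DB A1 C4 41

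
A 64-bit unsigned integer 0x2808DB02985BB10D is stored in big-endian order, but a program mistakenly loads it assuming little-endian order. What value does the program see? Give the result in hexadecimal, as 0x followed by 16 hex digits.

0x0DB15B9802DB0828

Stored big-endian, the bytes at ascending addresses are 28 08 DB 02 98 5B B1 0D.
Read back as little-endian, the first byte is least significant, giving 0x0DB15B9802DB0828.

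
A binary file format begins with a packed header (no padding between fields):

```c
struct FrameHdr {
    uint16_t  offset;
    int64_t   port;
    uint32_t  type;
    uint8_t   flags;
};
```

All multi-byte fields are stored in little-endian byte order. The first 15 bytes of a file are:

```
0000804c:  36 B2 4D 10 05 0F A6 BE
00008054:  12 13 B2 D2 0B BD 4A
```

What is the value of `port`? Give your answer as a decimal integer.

1374370456727261261

`port` follows `offset` (2 bytes), so it starts at byte offset 2 and occupies 8 bytes.
Bytes at offsets 2..9: 4D 10 05 0F A6 BE 12 13.
Little-endian: lowest address holds the least-significant byte.
Reassemble most-significant byte first: 13 12 BE A6 0F 05 10 4D → 0x1312BEA60F05104D.
0x1312BEA60F05104D = 1374370456727261261.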